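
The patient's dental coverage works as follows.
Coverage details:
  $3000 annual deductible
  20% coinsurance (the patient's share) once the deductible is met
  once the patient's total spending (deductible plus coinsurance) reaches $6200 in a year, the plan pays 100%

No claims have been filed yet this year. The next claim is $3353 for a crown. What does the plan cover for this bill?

Deductible not yet touched, so the first $3000 of the bill goes to the deductible.
After the $3000 deductible portion, $3353 − $3000 = $353 is subject to coinsurance.
Coinsurance: $353 × 20% = $70.60.
That puts the patient's cost at $3000 + $70.60 = $3070.60 before any cap.
Cumulative spending $0 + $3070.60 = $3070.60 stays under the $6200 maximum.
Insurer pays the balance: $3353 − $3070.60 = $282.40.

$282.40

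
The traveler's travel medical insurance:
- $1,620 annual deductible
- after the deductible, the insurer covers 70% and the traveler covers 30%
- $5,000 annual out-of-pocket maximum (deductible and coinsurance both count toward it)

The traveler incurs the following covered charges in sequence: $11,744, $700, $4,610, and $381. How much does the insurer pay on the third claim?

Claim 1 — $11,744: $1,620 finishes the deductible; $10,124 goes to coinsurance; 30% of $10,124 = $3,037.20. Traveler pays $4,657.20; OOP now $4,657.20. Plan pays $11,744 − $4,657.20 = $7,086.80.
Claim 2 — $700: deductible already satisfied, so traveler's share is 30% × $700 = $210. Traveler pays $210; OOP now $4,867.20. Insurer: $700 − $210 = $490.
Claim 3 — $4,610: 30% coinsurance on $4,610 = $1,383. That would push OOP to $6,250.20, over the $5,000 cap, so traveler pays $5,000 − $4,867.20 = $132.80. Insurer: $4,610 − $132.80 = $4,477.20.

$4,477.20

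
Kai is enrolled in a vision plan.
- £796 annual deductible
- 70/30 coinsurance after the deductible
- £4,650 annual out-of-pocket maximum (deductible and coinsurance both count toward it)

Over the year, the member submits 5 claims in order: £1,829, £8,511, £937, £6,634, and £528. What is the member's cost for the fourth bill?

£709.70

Claim 1 (£1,829): £796 to deductible, leaving £1,033; coinsurance £1,033 × 30% = £309.90. Cost to member: £1,105.90. OOP to date £1,105.90.
Claim 2 (£8,511): 30% coinsurance on £8,511 = £2,553.30. Member pays £2,553.30; OOP now £3,659.20.
Claim 3 (£937): deductible already satisfied, so member's share is 30% × £937 = £281.10. Cost to member: £281.10. OOP to date £3,940.30.
Claim 4 (£6,634): deductible met; 30% of £6,634 = £1,990.20. Adding that to £3,940.30 gives £5,930.50, past the £4,650 cap; member pays only £4,650 − £3,940.30 = £709.70.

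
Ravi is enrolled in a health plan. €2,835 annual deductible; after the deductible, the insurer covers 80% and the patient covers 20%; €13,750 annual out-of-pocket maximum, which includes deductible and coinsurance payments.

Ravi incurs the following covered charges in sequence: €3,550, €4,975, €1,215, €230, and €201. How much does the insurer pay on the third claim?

Claim 1 (€3,550): deductible takes €2,835, €715 remains; patient's 20% is €143. Patient owes €2,978 (running OOP €2,978). Insurer: €3,550 − €2,978 = €572.
Claim 2 (€4,975): deductible already satisfied, so patient's share is 20% × €4,975 = €995. Cost to patient: €995. OOP to date €3,973. Insurer: €4,975 − €995 = €3,980.
Claim 3 (€1,215): deductible already satisfied, so patient's share is 20% × €1,215 = €243. Cost to patient: €243. OOP to date €4,216. Plan pays €1,215 − €243 = €972.

€972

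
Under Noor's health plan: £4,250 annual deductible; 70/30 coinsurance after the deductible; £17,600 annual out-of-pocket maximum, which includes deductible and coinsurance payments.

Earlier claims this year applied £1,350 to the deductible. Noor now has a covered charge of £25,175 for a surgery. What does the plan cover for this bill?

£15,592.50

£1,350 of the £4,250 deductible is already met, leaving £2,900.
That leaves £25,175 − £2,900 = £22,275 for coinsurance.
Coinsurance: £22,275 × 30% = £6,682.50.
So the patient owes £2,900 + £6,682.50 = £9,582.50 before any cap.
Year-to-date out-of-pocket becomes £1,350 + £9,582.50 = £10,932.50, still under the £17,600 maximum, so no cap applies.
The plan picks up £25,175 − £9,582.50 = £15,592.50.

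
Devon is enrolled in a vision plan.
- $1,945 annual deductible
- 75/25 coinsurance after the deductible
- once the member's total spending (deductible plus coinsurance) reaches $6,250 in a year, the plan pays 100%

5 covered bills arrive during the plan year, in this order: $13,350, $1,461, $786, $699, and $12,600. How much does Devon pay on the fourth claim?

$174.75

Bill 1, $13,350: $1,945 finishes the deductible; $11,405 goes to coinsurance; 25% of $11,405 = $2,851.25. Cost to member: $4,796.25. OOP to date $4,796.25.
Bill 2, $1,461: 25% coinsurance on $1,461 = $365.25. Member owes $365.25 (running OOP $5,161.50).
Bill 3, $786: deductible already satisfied, so member's share is 25% × $786 = $196.50. Member owes $196.50 (running OOP $5,358).
Bill 4, $699: deductible already satisfied, so member's share is 25% × $699 = $174.75. Member pays $174.75; OOP now $5,532.75.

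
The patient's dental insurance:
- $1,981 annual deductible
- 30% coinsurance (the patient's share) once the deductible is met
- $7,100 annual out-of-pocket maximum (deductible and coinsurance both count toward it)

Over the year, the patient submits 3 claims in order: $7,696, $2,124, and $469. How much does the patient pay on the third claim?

$140.70

#1 ($7,696): $1,981 finishes the deductible; $5,715 goes to coinsurance; coinsurance $5,715 × 30% = $1,714.50. Cost to patient: $3,695.50. OOP to date $3,695.50.
#2 ($2,124): deductible met; 30% of $2,124 = $637.20. Cost to patient: $637.20. OOP to date $4,332.70.
#3 ($469): deductible met; 30% of $469 = $140.70. Patient pays $140.70; OOP now $4,473.40.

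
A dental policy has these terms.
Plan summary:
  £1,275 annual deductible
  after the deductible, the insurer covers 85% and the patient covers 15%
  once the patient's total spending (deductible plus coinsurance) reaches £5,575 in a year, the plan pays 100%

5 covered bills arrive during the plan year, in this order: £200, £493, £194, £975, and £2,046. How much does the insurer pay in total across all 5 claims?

£2,238.05

Claim 1 (£200): fully absorbed by the deductible. Cost to patient: £200. OOP to date £200. Plan pays £200 − £200 = £0.
Claim 2 (£493): all of it applies to the deductible. Patient pays £493; OOP now £693. Insurer: £493 − £493 = £0.
Claim 3 (£194): all of it applies to the deductible. Patient pays £194; OOP now £887. Insurer: £194 − £194 = £0.
Claim 4 (£975): £388 to deductible, leaving £587; coinsurance £587 × 15% = £88.05. Patient owes £476.05 (running OOP £1,363.05). Plan pays £975 − £476.05 = £498.95.
Claim 5 (£2,046): deductible met; 15% of £2,046 = £306.90. Patient pays £306.90; OOP now £1,669.95. Plan pays £2,046 − £306.90 = £1,739.10.
Insurer total: £0 + £0 + £0 + £498.95 + £1,739.10 = £2,238.05.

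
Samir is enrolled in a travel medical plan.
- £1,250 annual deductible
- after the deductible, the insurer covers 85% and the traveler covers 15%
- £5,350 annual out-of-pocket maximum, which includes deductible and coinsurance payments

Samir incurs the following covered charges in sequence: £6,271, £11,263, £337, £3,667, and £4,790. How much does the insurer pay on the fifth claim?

Claim 1 — £6,271: £1,250 finishes the deductible; £5,021 goes to coinsurance; 15% of £5,021 = £753.15. Cost to traveler: £2,003.15. OOP to date £2,003.15. Plan pays £6,271 − £2,003.15 = £4,267.85.
Claim 2 — £11,263: deductible already satisfied, so traveler's share is 15% × £11,263 = £1,689.45. Cost to traveler: £1,689.45. OOP to date £3,692.60. Plan pays £11,263 − £1,689.45 = £9,573.55.
Claim 3 — £337: deductible met; 15% of £337 = £50.55. Traveler owes £50.55 (running OOP £3,743.15). Plan pays £337 − £50.55 = £286.45.
Claim 4 — £3,667: 15% coinsurance on £3,667 = £550.05. Traveler pays £550.05; OOP now £4,293.20. Plan pays £3,667 − £550.05 = £3,116.95.
Claim 5 — £4,790: 15% coinsurance on £4,790 = £718.50. Traveler pays £718.50; OOP now £5,011.70. Plan pays £4,790 − £718.50 = £4,071.50.

£4,071.50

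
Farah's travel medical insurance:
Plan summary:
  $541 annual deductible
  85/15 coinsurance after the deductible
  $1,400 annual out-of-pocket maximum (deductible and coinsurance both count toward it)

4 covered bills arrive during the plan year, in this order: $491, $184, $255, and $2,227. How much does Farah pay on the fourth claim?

Claim 1 — $491: fully absorbed by the deductible. Traveler owes $491 (running OOP $491).
Claim 2 — $184: $50 to deductible, leaving $134; coinsurance $134 × 15% = $20.10. Cost to traveler: $70.10. OOP to date $561.10.
Claim 3 — $255: deductible already satisfied, so traveler's share is 15% × $255 = $38.25. Traveler pays $38.25; OOP now $599.35.
Claim 4 — $2,227: deductible already satisfied, so traveler's share is 15% × $2,227 = $334.05. Traveler owes $334.05 (running OOP $933.40).

$334.05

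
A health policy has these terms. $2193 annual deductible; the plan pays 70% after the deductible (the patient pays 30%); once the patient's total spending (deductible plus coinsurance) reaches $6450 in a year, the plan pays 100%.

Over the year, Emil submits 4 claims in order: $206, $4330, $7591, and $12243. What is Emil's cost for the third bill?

$2277.30

Claim 1 ($206): all of it applies to the deductible. Patient owes $206 (running OOP $206).
Claim 2 ($4330): $1987 to deductible, leaving $2343; coinsurance $2343 × 30% = $702.90. Cost to patient: $2689.90. OOP to date $2895.90.
Claim 3 ($7591): deductible met; 30% of $7591 = $2277.30. Cost to patient: $2277.30. OOP to date $5173.20.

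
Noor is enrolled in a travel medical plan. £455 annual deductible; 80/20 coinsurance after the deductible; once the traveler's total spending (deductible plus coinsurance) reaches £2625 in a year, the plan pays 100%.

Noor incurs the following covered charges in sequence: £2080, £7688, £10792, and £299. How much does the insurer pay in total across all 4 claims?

£18234

#1 (£2080): deductible takes £455, £1625 remains; 20% of £1625 = £325. Cost to traveler: £780. OOP to date £780. Insurer: £2080 − £780 = £1300.
#2 (£7688): 20% coinsurance on £7688 = £1537.60. Traveler owes £1537.60 (running OOP £2317.60). Plan pays £7688 − £1537.60 = £6150.40.
#3 (£10792): deductible already satisfied, so traveler's share is 20% × £10792 = £2158.40. Adding that to £2317.60 gives £4476, past the £2625 cap; traveler pays only £2625 − £2317.60 = £307.40. Insurer: £10792 − £307.40 = £10484.60.
#4 (£299): deductible met; 20% of £299 = £59.80. OOP would hit £2684.80 > £2625, so the cap limits the traveler to £2625 − £2625 = £0. Plan pays £299 − £0 = £299.
Insurer total: £1300 + £6150.40 + £10484.60 + £299 = £18234.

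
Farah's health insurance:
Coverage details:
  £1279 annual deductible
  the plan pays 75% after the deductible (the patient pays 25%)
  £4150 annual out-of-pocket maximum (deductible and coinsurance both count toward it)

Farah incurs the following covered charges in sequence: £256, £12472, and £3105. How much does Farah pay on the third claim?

£8.75

#1 (£256): all of it applies to the deductible. Patient pays £256; OOP now £256.
#2 (£12472): £1023 to deductible, leaving £11449; coinsurance £11449 × 25% = £2862.25. Patient owes £3885.25 (running OOP £4141.25).
#3 (£3105): deductible already satisfied, so patient's share is 25% × £3105 = £776.25. OOP would hit £4917.50 > £4150, so the cap limits the patient to £4150 − £4141.25 = £8.75.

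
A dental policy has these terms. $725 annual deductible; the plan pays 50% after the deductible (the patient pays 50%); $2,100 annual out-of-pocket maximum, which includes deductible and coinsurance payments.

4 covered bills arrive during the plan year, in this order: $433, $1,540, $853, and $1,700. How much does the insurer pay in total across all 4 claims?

Claim 1 ($433): entire amount goes to the deductible. Patient pays $433; OOP now $433. Insurer: $433 − $433 = $0.
Claim 2 ($1,540): deductible takes $292, $1,248 remains; coinsurance $1,248 × 50% = $624. Patient pays $916; OOP now $1,349. Plan pays $1,540 − $916 = $624.
Claim 3 ($853): 50% coinsurance on $853 = $426.50. Cost to patient: $426.50. OOP to date $1,775.50. Insurer: $853 − $426.50 = $426.50.
Claim 4 ($1,700): deductible met; 50% of $1,700 = $850. Adding that to $1,775.50 gives $2,625.50, past the $2,100 cap; patient pays only $2,100 − $1,775.50 = $324.50. Plan pays $1,700 − $324.50 = $1,375.50.
Insurer total: $0 + $624 + $426.50 + $1,375.50 = $2,426.

$2,426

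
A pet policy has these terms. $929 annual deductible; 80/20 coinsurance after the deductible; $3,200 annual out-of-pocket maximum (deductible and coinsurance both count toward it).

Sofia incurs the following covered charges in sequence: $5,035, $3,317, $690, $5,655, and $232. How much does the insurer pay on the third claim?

Claim 1 — $5,035: $929 finishes the deductible; $4,106 goes to coinsurance; owner's 20% is $821.20. Owner owes $1,750.20 (running OOP $1,750.20). Plan pays $5,035 − $1,750.20 = $3,284.80.
Claim 2 — $3,317: deductible met; 20% of $3,317 = $663.40. Owner pays $663.40; OOP now $2,413.60. Plan pays $3,317 − $663.40 = $2,653.60.
Claim 3 — $690: deductible already satisfied, so owner's share is 20% × $690 = $138. Owner pays $138; OOP now $2,551.60. Plan pays $690 − $138 = $552.

$552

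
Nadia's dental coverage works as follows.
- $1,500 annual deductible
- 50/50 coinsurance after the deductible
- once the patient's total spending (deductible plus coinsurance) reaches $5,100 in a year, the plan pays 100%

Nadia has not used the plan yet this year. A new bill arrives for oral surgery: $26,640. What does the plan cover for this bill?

$21,540

The full $1,500 deductible is still open; $1,500 of this bill applies to it.
After the $1,500 deductible portion, $26,640 − $1,500 = $25,140 is subject to coinsurance.
Patient's 50% share of $25,140 is $12,570.
Patient responsibility before any cap: $1,500 + $12,570 = $14,070.
Adding $14,070 to the $0 already spent would give $14,070, which exceeds the $5,100 cap; the patient pays just $5,100 − $0 = $5,100.
Insurer pays the balance: $26,640 − $5,100 = $21,540.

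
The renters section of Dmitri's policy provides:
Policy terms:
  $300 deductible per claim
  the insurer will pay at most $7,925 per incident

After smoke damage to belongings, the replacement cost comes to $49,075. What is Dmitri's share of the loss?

$41,150

Less the $300 deductible: $49,075 − $300 = $48,775.
$48,775 exceeds the $7,925 limit, so the insurer pays the limit: $7,925.
Tenant's share is the uncovered remainder: $49,075 − $7,925 = $41,150.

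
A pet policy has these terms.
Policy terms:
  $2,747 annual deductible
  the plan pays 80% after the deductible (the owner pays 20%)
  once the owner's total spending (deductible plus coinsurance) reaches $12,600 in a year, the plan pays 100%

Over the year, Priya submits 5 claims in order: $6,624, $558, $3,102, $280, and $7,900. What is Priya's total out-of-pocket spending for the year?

Claim 1 ($6,624): deductible takes $2,747, $3,877 remains; owner's 20% is $775.40. Cost to owner: $3,522.40. OOP to date $3,522.40.
Claim 2 ($558): deductible already satisfied, so owner's share is 20% × $558 = $111.60. Owner owes $111.60 (running OOP $3,634).
Claim 3 ($3,102): 20% coinsurance on $3,102 = $620.40. Owner owes $620.40 (running OOP $4,254.40).
Claim 4 ($280): 20% coinsurance on $280 = $56. Owner owes $56 (running OOP $4,310.40).
Claim 5 ($7,900): 20% coinsurance on $7,900 = $1,580. Cost to owner: $1,580. OOP to date $5,890.40.
Summing the owner's payments: $3,522.40 + $111.60 + $620.40 + $56 + $1,580 = $5,890.40.

$5,890.40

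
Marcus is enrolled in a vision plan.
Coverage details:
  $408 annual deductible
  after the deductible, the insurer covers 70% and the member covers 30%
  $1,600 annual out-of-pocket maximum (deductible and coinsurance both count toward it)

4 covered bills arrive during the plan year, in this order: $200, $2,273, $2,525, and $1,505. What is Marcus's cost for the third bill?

$572.50

Claim 1 — $200: fully absorbed by the deductible. Member owes $200 (running OOP $200).
Claim 2 — $2,273: $208 to deductible, leaving $2,065; 30% of $2,065 = $619.50. Member owes $827.50 (running OOP $1,027.50).
Claim 3 — $2,525: 30% coinsurance on $2,525 = $757.50. That would push OOP to $1,785, over the $1,600 cap, so member pays $1,600 − $1,027.50 = $572.50.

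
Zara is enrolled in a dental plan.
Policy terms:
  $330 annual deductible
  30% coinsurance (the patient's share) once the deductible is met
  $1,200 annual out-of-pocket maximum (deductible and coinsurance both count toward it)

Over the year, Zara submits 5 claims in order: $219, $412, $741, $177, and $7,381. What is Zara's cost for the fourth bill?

$53.10

Claim 1 — $219: fully absorbed by the deductible. Patient owes $219 (running OOP $219).
Claim 2 — $412: $111 to deductible, leaving $301; coinsurance $301 × 30% = $90.30. Patient owes $201.30 (running OOP $420.30).
Claim 3 — $741: deductible already satisfied, so patient's share is 30% × $741 = $222.30. Patient owes $222.30 (running OOP $642.60).
Claim 4 — $177: deductible already satisfied, so patient's share is 30% × $177 = $53.10. Patient pays $53.10; OOP now $695.70.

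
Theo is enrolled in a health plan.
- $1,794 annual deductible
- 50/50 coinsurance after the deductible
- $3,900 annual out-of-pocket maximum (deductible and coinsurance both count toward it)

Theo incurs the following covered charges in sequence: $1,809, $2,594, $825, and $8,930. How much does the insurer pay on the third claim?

Bill 1, $1,809: deductible takes $1,794, $15 remains; 50% of $15 = $7.50. Patient pays $1,801.50; OOP now $1,801.50. Insurer: $1,809 − $1,801.50 = $7.50.
Bill 2, $2,594: deductible already satisfied, so patient's share is 50% × $2,594 = $1,297. Cost to patient: $1,297. OOP to date $3,098.50. Plan pays $2,594 − $1,297 = $1,297.
Bill 3, $825: deductible already satisfied, so patient's share is 50% × $825 = $412.50. Cost to patient: $412.50. OOP to date $3,511. Insurer: $825 − $412.50 = $412.50.

$412.50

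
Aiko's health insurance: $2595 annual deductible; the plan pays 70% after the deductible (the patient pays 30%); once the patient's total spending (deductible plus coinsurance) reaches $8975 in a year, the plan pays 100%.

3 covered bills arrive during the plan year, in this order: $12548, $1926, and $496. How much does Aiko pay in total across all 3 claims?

$6307.50

Claim 1 — $12548: $2595 to deductible, leaving $9953; coinsurance $9953 × 30% = $2985.90. Patient pays $5580.90; OOP now $5580.90.
Claim 2 — $1926: deductible already satisfied, so patient's share is 30% × $1926 = $577.80. Cost to patient: $577.80. OOP to date $6158.70.
Claim 3 — $496: 30% coinsurance on $496 = $148.80. Patient owes $148.80 (running OOP $6307.50).
Summing the patient's payments: $5580.90 + $577.80 + $148.80 = $6307.50.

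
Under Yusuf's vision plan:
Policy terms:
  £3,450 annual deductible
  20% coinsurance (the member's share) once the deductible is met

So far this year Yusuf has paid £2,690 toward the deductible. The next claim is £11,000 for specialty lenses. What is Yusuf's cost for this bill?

£2,690 of the £3,450 deductible is already met, leaving £760.
That leaves £11,000 − £760 = £10,240 for coinsurance.
20% of £10,240 = £2,048 falls to the member.
That puts the member's cost at £760 + £2,048 = £2,808.

£2,808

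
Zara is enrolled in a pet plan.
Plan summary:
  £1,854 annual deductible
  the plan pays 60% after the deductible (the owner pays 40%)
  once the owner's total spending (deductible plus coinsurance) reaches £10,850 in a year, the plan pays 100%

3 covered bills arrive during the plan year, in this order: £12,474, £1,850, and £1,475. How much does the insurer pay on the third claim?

£885

Claim 1 — £12,474: £1,854 finishes the deductible; £10,620 goes to coinsurance; owner's 40% is £4,248. Cost to owner: £6,102. OOP to date £6,102. Insurer: £12,474 − £6,102 = £6,372.
Claim 2 — £1,850: deductible already satisfied, so owner's share is 40% × £1,850 = £740. Owner owes £740 (running OOP £6,842). Insurer: £1,850 − £740 = £1,110.
Claim 3 — £1,475: deductible met; 40% of £1,475 = £590. Cost to owner: £590. OOP to date £7,432. Plan pays £1,475 − £590 = £885.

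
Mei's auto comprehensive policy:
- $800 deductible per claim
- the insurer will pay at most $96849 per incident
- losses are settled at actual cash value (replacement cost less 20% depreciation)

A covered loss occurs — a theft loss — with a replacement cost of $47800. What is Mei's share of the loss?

Depreciate 20%: the covered value is $47800 × 0.8 = $38240.
Less the $800 deductible: $38240 − $800 = $37440.
That's under the $96849 cap, so the insurer reimburses the full $37440.
The policyholder bears the rest of the original loss: $47800 − $37440 = $10360.

$10360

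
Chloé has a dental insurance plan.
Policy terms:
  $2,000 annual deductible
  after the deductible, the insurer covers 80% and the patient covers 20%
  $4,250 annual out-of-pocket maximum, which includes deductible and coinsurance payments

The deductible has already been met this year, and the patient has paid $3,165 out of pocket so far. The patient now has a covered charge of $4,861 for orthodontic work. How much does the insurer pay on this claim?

With the deductible met, the entire $4,861 is subject to coinsurance.
20% of $4,861 = $972.20 falls to the patient.
Year-to-date out-of-pocket becomes $3,165 + $972.20 = $4,137.20, still under the $4,250 maximum, so no cap applies.
The insurer covers the remainder: $4,861 − $972.20 = $3,888.80.

$3,888.80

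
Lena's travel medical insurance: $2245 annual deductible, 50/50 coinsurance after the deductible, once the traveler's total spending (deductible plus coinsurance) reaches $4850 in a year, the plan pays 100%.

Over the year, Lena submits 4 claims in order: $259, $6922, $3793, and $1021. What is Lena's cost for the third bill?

Claim 1 — $259: all of it applies to the deductible. Cost to traveler: $259. OOP to date $259.
Claim 2 — $6922: $1986 finishes the deductible; $4936 goes to coinsurance; coinsurance $4936 × 50% = $2468. Traveler pays $4454; OOP now $4713.
Claim 3 — $3793: 50% coinsurance on $3793 = $1896.50. That would push OOP to $6609.50, over the $4850 cap, so traveler pays $4850 − $4713 = $137.

$137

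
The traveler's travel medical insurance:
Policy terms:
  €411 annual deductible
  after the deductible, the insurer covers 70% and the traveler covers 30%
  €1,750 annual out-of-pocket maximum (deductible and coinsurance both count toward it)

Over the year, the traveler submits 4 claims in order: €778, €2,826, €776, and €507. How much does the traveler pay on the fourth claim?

#1 (€778): €411 to deductible, leaving €367; 30% of €367 = €110.10. Traveler pays €521.10; OOP now €521.10.
#2 (€2,826): deductible already satisfied, so traveler's share is 30% × €2,826 = €847.80. Traveler owes €847.80 (running OOP €1,368.90).
#3 (€776): deductible already satisfied, so traveler's share is 30% × €776 = €232.80. Traveler pays €232.80; OOP now €1,601.70.
#4 (€507): deductible met; 30% of €507 = €152.10. Adding that to €1,601.70 gives €1,753.80, past the €1,750 cap; traveler pays only €1,750 − €1,601.70 = €148.30.

€148.30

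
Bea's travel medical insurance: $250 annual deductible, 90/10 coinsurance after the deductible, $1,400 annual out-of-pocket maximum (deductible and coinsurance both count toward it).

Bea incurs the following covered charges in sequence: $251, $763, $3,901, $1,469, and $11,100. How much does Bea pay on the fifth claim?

Bill 1, $251: $250 to deductible, leaving $1; 10% of $1 = $0.10. Cost to traveler: $250.10. OOP to date $250.10.
Bill 2, $763: 10% coinsurance on $763 = $76.30. Traveler owes $76.30 (running OOP $326.40).
Bill 3, $3,901: deductible already satisfied, so traveler's share is 10% × $3,901 = $390.10. Traveler owes $390.10 (running OOP $716.50).
Bill 4, $1,469: deductible already satisfied, so traveler's share is 10% × $1,469 = $146.90. Cost to traveler: $146.90. OOP to date $863.40.
Bill 5, $11,100: 10% coinsurance on $11,100 = $1,110. That would push OOP to $1,973.40, over the $1,400 cap, so traveler pays $1,400 − $863.40 = $536.60.

$536.60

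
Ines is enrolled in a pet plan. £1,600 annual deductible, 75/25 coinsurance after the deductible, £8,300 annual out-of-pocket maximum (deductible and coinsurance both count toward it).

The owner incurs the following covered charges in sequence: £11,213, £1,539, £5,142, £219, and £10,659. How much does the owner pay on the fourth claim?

£54.75

Bill 1, £11,213: deductible takes £1,600, £9,613 remains; coinsurance £9,613 × 25% = £2,403.25. Owner owes £4,003.25 (running OOP £4,003.25).
Bill 2, £1,539: deductible met; 25% of £1,539 = £384.75. Owner owes £384.75 (running OOP £4,388).
Bill 3, £5,142: deductible already satisfied, so owner's share is 25% × £5,142 = £1,285.50. Owner pays £1,285.50; OOP now £5,673.50.
Bill 4, £219: deductible already satisfied, so owner's share is 25% × £219 = £54.75. Owner owes £54.75 (running OOP £5,728.25).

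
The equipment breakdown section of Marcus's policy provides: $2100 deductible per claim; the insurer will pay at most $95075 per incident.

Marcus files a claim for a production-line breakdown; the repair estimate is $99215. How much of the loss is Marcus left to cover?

$4140

Less the $2100 deductible: $99215 − $2100 = $97115.
$97115 exceeds the $95075 limit, so the insurer pays the limit: $95075.
Business owner's share is the uncovered remainder: $99215 − $95075 = $4140.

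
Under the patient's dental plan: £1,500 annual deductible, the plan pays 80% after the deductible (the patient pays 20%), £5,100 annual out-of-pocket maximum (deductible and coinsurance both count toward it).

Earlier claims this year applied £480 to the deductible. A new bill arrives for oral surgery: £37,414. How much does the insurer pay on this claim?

Deductible still to meet: £1,500 − £480 = £1,020.
The remaining £36,394 (= £37,414 − £1,020) moves to coinsurance.
20% of £36,394 = £7,278.80 falls to the patient.
Patient responsibility before any cap: £1,020 + £7,278.80 = £8,298.80.
Year-to-date out-of-pocket would reach £480 + £8,298.80 = £8,778.80, above the £5,100 maximum, so the patient pays only £5,100 − £480 = £4,620.
Insurer pays the balance: £37,414 − £4,620 = £32,794.

£32,794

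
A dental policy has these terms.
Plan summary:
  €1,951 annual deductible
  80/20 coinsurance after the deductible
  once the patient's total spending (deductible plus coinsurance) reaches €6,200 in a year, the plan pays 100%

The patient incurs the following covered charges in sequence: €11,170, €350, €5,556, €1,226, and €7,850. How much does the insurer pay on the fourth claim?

€980.80

Claim 1 (€11,170): €1,951 to deductible, leaving €9,219; coinsurance €9,219 × 20% = €1,843.80. Patient pays €3,794.80; OOP now €3,794.80. Plan pays €11,170 − €3,794.80 = €7,375.20.
Claim 2 (€350): deductible already satisfied, so patient's share is 20% × €350 = €70. Patient owes €70 (running OOP €3,864.80). Insurer: €350 − €70 = €280.
Claim 3 (€5,556): deductible already satisfied, so patient's share is 20% × €5,556 = €1,111.20. Cost to patient: €1,111.20. OOP to date €4,976. Plan pays €5,556 − €1,111.20 = €4,444.80.
Claim 4 (€1,226): deductible met; 20% of €1,226 = €245.20. Patient pays €245.20; OOP now €5,221.20. Insurer: €1,226 − €245.20 = €980.80.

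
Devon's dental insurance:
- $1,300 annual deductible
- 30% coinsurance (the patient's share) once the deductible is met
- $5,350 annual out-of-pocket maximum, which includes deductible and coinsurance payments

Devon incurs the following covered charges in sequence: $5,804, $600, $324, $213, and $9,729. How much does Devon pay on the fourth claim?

$63.90

#1 ($5,804): $1,300 finishes the deductible; $4,504 goes to coinsurance; patient's 30% is $1,351.20. Cost to patient: $2,651.20. OOP to date $2,651.20.
#2 ($600): 30% coinsurance on $600 = $180. Patient pays $180; OOP now $2,831.20.
#3 ($324): 30% coinsurance on $324 = $97.20. Cost to patient: $97.20. OOP to date $2,928.40.
#4 ($213): deductible met; 30% of $213 = $63.90. Patient owes $63.90 (running OOP $2,992.30).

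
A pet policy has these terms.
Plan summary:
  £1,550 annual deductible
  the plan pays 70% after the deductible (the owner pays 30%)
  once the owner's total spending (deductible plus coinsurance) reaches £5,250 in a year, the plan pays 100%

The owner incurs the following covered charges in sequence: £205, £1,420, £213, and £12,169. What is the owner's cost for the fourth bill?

£3,613.60

Claim 1 — £205: fully absorbed by the deductible. Cost to owner: £205. OOP to date £205.
Claim 2 — £1,420: £1,345 finishes the deductible; £75 goes to coinsurance; coinsurance £75 × 30% = £22.50. Cost to owner: £1,367.50. OOP to date £1,572.50.
Claim 3 — £213: deductible met; 30% of £213 = £63.90. Owner pays £63.90; OOP now £1,636.40.
Claim 4 — £12,169: deductible met; 30% of £12,169 = £3,650.70. Adding that to £1,636.40 gives £5,287.10, past the £5,250 cap; owner pays only £5,250 − £1,636.40 = £3,613.60.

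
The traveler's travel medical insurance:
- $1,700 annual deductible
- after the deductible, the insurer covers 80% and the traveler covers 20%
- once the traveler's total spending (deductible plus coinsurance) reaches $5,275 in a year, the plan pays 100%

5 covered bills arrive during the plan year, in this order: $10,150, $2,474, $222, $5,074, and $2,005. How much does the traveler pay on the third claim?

$44.40

#1 ($10,150): $1,700 to deductible, leaving $8,450; traveler's 20% is $1,690. Traveler pays $3,390; OOP now $3,390.
#2 ($2,474): 20% coinsurance on $2,474 = $494.80. Traveler owes $494.80 (running OOP $3,884.80).
#3 ($222): deductible already satisfied, so traveler's share is 20% × $222 = $44.40. Traveler pays $44.40; OOP now $3,929.20.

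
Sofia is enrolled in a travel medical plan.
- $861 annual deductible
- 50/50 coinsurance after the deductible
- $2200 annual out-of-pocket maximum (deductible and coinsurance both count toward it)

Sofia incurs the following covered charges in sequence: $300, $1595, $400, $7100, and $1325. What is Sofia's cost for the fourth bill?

$622

Claim 1 — $300: all of it applies to the deductible. Cost to traveler: $300. OOP to date $300.
Claim 2 — $1595: deductible takes $561, $1034 remains; traveler's 50% is $517. Traveler owes $1078 (running OOP $1378).
Claim 3 — $400: deductible met; 50% of $400 = $200. Cost to traveler: $200. OOP to date $1578.
Claim 4 — $7100: 50% coinsurance on $7100 = $3550. Adding that to $1578 gives $5128, past the $2200 cap; traveler pays only $2200 − $1578 = $622.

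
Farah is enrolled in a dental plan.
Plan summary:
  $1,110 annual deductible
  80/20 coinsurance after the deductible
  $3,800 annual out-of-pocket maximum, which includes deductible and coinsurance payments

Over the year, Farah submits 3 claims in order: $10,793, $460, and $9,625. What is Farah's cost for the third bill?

$661.40

#1 ($10,793): deductible takes $1,110, $9,683 remains; 20% of $9,683 = $1,936.60. Patient owes $3,046.60 (running OOP $3,046.60).
#2 ($460): deductible already satisfied, so patient's share is 20% × $460 = $92. Patient owes $92 (running OOP $3,138.60).
#3 ($9,625): deductible met; 20% of $9,625 = $1,925. Adding that to $3,138.60 gives $5,063.60, past the $3,800 cap; patient pays only $3,800 − $3,138.60 = $661.40.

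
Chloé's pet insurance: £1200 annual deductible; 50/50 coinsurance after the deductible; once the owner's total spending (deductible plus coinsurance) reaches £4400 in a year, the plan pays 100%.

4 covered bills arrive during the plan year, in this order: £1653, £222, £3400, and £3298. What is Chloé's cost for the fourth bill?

£1162.50

Claim 1 — £1653: deductible takes £1200, £453 remains; coinsurance £453 × 50% = £226.50. Owner pays £1426.50; OOP now £1426.50.
Claim 2 — £222: 50% coinsurance on £222 = £111. Cost to owner: £111. OOP to date £1537.50.
Claim 3 — £3400: deductible met; 50% of £3400 = £1700. Owner owes £1700 (running OOP £3237.50).
Claim 4 — £3298: deductible met; 50% of £3298 = £1649. OOP would hit £4886.50 > £4400, so the cap limits the owner to £4400 − £3237.50 = £1162.50.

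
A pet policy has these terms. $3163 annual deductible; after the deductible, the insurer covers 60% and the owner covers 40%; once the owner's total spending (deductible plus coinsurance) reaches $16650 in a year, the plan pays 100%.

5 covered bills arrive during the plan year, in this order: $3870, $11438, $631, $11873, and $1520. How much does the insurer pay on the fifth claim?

Bill 1, $3870: $3163 finishes the deductible; $707 goes to coinsurance; 40% of $707 = $282.80. Owner pays $3445.80; OOP now $3445.80. Insurer: $3870 − $3445.80 = $424.20.
Bill 2, $11438: deductible already satisfied, so owner's share is 40% × $11438 = $4575.20. Cost to owner: $4575.20. OOP to date $8021. Plan pays $11438 − $4575.20 = $6862.80.
Bill 3, $631: deductible met; 40% of $631 = $252.40. Owner pays $252.40; OOP now $8273.40. Insurer: $631 − $252.40 = $378.60.
Bill 4, $11873: deductible already satisfied, so owner's share is 40% × $11873 = $4749.20. Owner owes $4749.20 (running OOP $13022.60). Insurer: $11873 − $4749.20 = $7123.80.
Bill 5, $1520: deductible already satisfied, so owner's share is 40% × $1520 = $608. Cost to owner: $608. OOP to date $13630.60. Insurer: $1520 − $608 = $912.

$912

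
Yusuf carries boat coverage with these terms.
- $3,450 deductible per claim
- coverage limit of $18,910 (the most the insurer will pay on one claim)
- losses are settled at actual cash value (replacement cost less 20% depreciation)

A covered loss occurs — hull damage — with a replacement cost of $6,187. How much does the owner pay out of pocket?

$4,687.40

Depreciate 20%: the covered value is $6,187 × 0.8 = $4,949.60.
Subtract the deductible: $4,949.60 − $3,450 = $1,499.60.
That's under the $18,910 cap, so the insurer reimburses the full $1,499.60.
Out of pocket: $6,187 − $1,499.60 = $4,687.40.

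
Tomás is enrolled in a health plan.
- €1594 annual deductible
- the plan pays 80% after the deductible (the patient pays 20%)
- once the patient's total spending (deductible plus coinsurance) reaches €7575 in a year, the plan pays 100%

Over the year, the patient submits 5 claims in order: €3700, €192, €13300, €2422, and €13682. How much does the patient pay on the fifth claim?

Claim 1 — €3700: €1594 to deductible, leaving €2106; coinsurance €2106 × 20% = €421.20. Patient pays €2015.20; OOP now €2015.20.
Claim 2 — €192: deductible met; 20% of €192 = €38.40. Patient pays €38.40; OOP now €2053.60.
Claim 3 — €13300: deductible already satisfied, so patient's share is 20% × €13300 = €2660. Cost to patient: €2660. OOP to date €4713.60.
Claim 4 — €2422: deductible met; 20% of €2422 = €484.40. Patient owes €484.40 (running OOP €5198).
Claim 5 — €13682: deductible met; 20% of €13682 = €2736.40. OOP would hit €7934.40 > €7575, so the cap limits the patient to €7575 − €5198 = €2377.

€2377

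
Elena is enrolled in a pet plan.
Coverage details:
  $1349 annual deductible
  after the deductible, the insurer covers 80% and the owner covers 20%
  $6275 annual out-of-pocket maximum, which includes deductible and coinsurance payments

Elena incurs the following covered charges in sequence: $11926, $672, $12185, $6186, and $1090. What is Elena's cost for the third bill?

Claim 1 ($11926): $1349 finishes the deductible; $10577 goes to coinsurance; 20% of $10577 = $2115.40. Cost to owner: $3464.40. OOP to date $3464.40.
Claim 2 ($672): deductible already satisfied, so owner's share is 20% × $672 = $134.40. Owner owes $134.40 (running OOP $3598.80).
Claim 3 ($12185): deductible met; 20% of $12185 = $2437. Cost to owner: $2437. OOP to date $6035.80.

$2437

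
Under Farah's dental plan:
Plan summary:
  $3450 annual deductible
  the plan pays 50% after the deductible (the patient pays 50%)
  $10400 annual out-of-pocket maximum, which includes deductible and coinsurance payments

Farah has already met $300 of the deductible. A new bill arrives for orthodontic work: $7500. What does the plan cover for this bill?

$2175

Deductible still to meet: $3450 − $300 = $3150.
The remaining $4350 (= $7500 − $3150) moves to coinsurance.
Coinsurance: $4350 × 50% = $2175.
So the patient owes $3150 + $2175 = $5325 before any cap.
Year-to-date out-of-pocket becomes $300 + $5325 = $5625, still under the $10400 maximum, so no cap applies.
The insurer covers the remainder: $7500 − $5325 = $2175.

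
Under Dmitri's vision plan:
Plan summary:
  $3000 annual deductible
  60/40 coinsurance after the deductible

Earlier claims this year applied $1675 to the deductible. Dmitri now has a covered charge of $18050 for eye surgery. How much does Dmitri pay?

Remaining deductible: $3000 − $1675 = $1325.
The remaining $16725 (= $18050 − $1325) moves to coinsurance.
Coinsurance: $16725 × 40% = $6690.
Member responsibility: $1325 + $6690 = $8015.

$8015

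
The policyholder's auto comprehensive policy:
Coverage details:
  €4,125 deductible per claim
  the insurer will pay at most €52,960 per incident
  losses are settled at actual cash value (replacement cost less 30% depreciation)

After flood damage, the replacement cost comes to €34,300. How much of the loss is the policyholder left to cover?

At 30% depreciation, ACV = €34,300 − €10,290 = €24,010.
After the deductible, €24,010 − €4,125 = €19,885 remains.
That's under the €52,960 cap, so the insurer reimburses the full €19,885.
Policyholder's share is the uncovered remainder: €34,300 − €19,885 = €14,415.

€14,415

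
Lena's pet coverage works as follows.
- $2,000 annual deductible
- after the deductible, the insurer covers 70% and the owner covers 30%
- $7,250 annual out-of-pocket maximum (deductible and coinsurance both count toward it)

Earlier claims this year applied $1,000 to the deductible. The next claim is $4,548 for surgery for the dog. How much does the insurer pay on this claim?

$2,483.60

Remaining deductible: $2,000 − $1,000 = $1,000.
After the $1,000 deductible portion, $4,548 − $1,000 = $3,548 is subject to coinsurance.
Coinsurance: $3,548 × 30% = $1,064.40.
Owner responsibility before any cap: $1,000 + $1,064.40 = $2,064.40.
Total out-of-pocket so far would be $1,000 + $2,064.40 = $3,064.40, below the $7,250 cap — no reduction.
The insurer covers the remainder: $4,548 − $2,064.40 = $2,483.60.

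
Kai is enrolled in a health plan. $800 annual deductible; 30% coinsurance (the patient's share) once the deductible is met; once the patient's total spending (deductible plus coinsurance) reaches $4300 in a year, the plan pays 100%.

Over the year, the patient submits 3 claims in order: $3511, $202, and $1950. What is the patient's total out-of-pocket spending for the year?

$2258.90

#1 ($3511): deductible takes $800, $2711 remains; coinsurance $2711 × 30% = $813.30. Cost to patient: $1613.30. OOP to date $1613.30.
#2 ($202): deductible met; 30% of $202 = $60.60. Patient owes $60.60 (running OOP $1673.90).
#3 ($1950): 30% coinsurance on $1950 = $585. Cost to patient: $585. OOP to date $2258.90.
Total paid by the patient: $1613.30 + $60.60 + $585 = $2258.90.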